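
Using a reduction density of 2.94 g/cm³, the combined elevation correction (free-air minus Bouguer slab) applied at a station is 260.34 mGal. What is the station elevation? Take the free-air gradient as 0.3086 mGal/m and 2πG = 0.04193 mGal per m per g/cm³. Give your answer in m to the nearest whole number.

1405

Combined gradient = 0.3086 − 0.04193 × 2.94 = 0.1853258 mGal/m
h = 260.34 / 0.1853258 = 1404.77 m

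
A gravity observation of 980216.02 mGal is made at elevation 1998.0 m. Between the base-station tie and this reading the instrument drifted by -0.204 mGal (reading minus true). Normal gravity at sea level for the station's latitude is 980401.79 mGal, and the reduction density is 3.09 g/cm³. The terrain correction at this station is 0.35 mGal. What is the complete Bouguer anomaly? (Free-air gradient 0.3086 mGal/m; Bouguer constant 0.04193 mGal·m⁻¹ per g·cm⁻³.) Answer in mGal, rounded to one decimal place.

Drift-corrected reading = 980216.02 − (-0.204) = 980216.224 mGal
Free-air correction = 0.3086 × 1998.0 = 616.58 mGal
Free-air anomaly = 980216.224 − 980401.79 + (616.58) = 431.014 mGal
Bouguer slab correction = 0.04193 × 3.09 × 1998.0 = 258.87 mGal
Simple Bouguer anomaly = 431.014 − (258.87) = 172.144 mGal
Complete Bouguer anomaly = 172.144 + 0.35 = 172.494 mGal

172.5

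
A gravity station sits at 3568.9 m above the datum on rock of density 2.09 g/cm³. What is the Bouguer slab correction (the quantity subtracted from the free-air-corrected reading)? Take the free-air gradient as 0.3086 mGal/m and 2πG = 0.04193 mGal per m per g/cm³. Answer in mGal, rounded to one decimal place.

Bouguer slab correction = 0.04193 × 2.09 × 3568.9 = 312.8 mGal

312.8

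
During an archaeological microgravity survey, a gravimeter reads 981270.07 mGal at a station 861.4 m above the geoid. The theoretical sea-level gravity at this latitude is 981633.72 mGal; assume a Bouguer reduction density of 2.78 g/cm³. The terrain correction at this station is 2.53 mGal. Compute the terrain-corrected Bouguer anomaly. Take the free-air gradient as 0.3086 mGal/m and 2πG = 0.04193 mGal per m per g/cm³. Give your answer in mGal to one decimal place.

Free-air correction = 0.3086 × 861.4 = 265.83 mGal
Free-air anomaly = 981270.07 − 981633.72 + (265.83) = -97.82 mGal
Bouguer slab correction = 0.04193 × 2.78 × 861.4 = 100.41 mGal
Simple Bouguer anomaly = -97.82 − (100.41) = -198.23 mGal
Complete Bouguer anomaly = -198.23 + 2.53 = -195.70 mGal

-195.7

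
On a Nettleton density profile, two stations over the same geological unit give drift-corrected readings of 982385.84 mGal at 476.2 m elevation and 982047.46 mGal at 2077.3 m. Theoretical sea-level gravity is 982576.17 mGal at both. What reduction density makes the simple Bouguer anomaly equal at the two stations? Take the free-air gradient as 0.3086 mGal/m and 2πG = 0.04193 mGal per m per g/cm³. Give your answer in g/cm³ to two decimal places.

2.32

Δg_obs = 982047.46 − 982385.84 = -338.38 mGal over Δh = 2077.3 − 476.2 = 1601.1 m
Equal Bouguer anomalies ⇒ Δg_obs + (0.3086 − 0.04193ρ)·Δh = 0
0.3086 − 0.04193ρ = −Δg_obs/Δh = 0.21134
ρ = (0.3086 − 0.21134) / 0.04193 = 2.32 g/cm³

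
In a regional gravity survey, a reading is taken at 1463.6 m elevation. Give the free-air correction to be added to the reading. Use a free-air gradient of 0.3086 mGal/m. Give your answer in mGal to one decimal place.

Free-air correction = 0.3086 × 1463.6 = 451.7 mGal

451.7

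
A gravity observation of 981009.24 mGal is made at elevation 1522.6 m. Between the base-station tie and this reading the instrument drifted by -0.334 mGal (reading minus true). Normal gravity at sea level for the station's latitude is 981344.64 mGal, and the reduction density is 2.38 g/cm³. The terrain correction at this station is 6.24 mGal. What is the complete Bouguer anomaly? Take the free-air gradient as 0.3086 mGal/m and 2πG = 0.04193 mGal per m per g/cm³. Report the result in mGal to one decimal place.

Drift-corrected reading = 981009.24 − (-0.334) = 981009.574 mGal
Free-air correction = 0.3086 × 1522.6 = 469.87 mGal
Free-air anomaly = 981009.574 − 981344.64 + (469.87) = 134.804 mGal
Bouguer slab correction = 0.04193 × 2.38 × 1522.6 = 151.95 mGal
Simple Bouguer anomaly = 134.804 − (151.95) = -17.146 mGal
Complete Bouguer anomaly = -17.146 + 6.24 = -10.906 mGal

-10.9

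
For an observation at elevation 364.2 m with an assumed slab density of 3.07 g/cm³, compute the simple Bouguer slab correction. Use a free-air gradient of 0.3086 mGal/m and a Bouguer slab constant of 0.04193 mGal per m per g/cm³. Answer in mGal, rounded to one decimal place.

46.9

Bouguer slab correction = 0.04193 × 3.07 × 364.2 = 46.9 mGal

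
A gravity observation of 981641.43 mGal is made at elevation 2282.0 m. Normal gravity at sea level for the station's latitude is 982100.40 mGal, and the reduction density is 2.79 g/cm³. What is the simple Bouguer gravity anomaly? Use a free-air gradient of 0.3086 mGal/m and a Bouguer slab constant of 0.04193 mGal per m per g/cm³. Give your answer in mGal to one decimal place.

Free-air correction = 0.3086 × 2282.0 = 704.23 mGal
Free-air anomaly = 981641.43 − 982100.40 + (704.23) = 245.26 mGal
Bouguer slab correction = 0.04193 × 2.79 × 2282.0 = 266.96 mGal
Simple Bouguer anomaly = 245.26 − (266.96) = -21.70 mGal

-21.7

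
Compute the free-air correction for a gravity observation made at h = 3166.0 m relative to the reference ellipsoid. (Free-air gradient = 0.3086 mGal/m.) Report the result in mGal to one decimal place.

Free-air correction = 0.3086 × 3166.0 = 977.0 mGal

977.0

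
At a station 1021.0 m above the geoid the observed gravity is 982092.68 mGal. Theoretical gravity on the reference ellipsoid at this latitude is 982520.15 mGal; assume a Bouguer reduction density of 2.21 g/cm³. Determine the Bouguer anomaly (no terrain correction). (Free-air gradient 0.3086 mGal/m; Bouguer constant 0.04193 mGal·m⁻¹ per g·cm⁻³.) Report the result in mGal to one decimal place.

Free-air correction = 0.3086 × 1021.0 = 315.08 mGal
Free-air anomaly = 982092.68 − 982520.15 + (315.08) = -112.39 mGal
Bouguer slab correction = 0.04193 × 2.21 × 1021.0 = 94.61 mGal
Simple Bouguer anomaly = -112.39 − (94.61) = -207.00 mGal

-207.0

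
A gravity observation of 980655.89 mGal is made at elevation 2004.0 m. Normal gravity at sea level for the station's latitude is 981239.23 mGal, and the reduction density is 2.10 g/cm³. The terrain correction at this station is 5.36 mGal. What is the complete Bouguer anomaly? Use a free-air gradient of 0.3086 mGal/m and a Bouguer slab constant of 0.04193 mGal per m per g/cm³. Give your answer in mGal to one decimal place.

-136.0

Free-air correction = 0.3086 × 2004.0 = 618.43 mGal
Free-air anomaly = 980655.89 − 981239.23 + (618.43) = 35.09 mGal
Bouguer slab correction = 0.04193 × 2.10 × 2004.0 = 176.46 mGal
Simple Bouguer anomaly = 35.09 − (176.46) = -141.37 mGal
Complete Bouguer anomaly = -141.37 + 5.36 = -136.01 mGal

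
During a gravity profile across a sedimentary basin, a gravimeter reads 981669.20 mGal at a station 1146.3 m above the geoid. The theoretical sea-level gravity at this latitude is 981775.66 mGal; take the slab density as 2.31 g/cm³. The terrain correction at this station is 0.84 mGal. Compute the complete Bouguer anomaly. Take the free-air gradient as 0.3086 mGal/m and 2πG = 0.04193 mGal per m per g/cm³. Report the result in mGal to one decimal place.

137.1

Free-air correction = 0.3086 × 1146.3 = 353.75 mGal
Free-air anomaly = 981669.20 − 981775.66 + (353.75) = 247.29 mGal
Bouguer slab correction = 0.04193 × 2.31 × 1146.3 = 111.03 mGal
Simple Bouguer anomaly = 247.29 − (111.03) = 136.26 mGal
Complete Bouguer anomaly = 136.26 + 0.84 = 137.10 mGal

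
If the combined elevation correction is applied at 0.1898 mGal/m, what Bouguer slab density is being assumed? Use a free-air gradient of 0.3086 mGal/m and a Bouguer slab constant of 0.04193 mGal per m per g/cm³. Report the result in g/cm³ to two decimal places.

2.83

0.1898 = 0.3086 − 0.04193 × ρ
ρ = (0.3086 − 0.1898) / 0.04193 = 2.83 g/cm³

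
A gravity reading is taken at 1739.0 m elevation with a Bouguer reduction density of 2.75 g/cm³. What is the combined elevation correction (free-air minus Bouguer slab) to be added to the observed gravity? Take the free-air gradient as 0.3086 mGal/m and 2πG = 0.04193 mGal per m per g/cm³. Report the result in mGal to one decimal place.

Combined gradient = 0.3086 − 0.04193 × 2.75 = 0.1932925 mGal/m
Combined elevation correction = 0.1932925 × 1739.0 = 336.1 mGal

336.1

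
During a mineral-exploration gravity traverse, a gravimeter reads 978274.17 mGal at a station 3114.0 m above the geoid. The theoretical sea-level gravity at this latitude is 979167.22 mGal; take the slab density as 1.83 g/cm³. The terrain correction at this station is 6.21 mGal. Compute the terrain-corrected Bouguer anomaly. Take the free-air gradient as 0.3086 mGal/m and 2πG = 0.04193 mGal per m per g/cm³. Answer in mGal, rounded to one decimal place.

-164.8

Free-air correction = 0.3086 × 3114.0 = 960.98 mGal
Free-air anomaly = 978274.17 − 979167.22 + (960.98) = 67.93 mGal
Bouguer slab correction = 0.04193 × 1.83 × 3114.0 = 238.94 mGal
Simple Bouguer anomaly = 67.93 − (238.94) = -171.01 mGal
Complete Bouguer anomaly = -171.01 + 6.21 = -164.80 mGal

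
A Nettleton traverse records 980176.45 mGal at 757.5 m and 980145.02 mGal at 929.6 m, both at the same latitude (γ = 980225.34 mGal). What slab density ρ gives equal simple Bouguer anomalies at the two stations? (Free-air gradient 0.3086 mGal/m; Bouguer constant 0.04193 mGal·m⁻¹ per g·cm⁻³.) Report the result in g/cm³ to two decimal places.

3.00

Δg_obs = 980145.02 − 980176.45 = -31.43 mGal over Δh = 929.6 − 757.5 = 172.1 m
Equal Bouguer anomalies ⇒ Δg_obs + (0.3086 − 0.04193ρ)·Δh = 0
0.3086 − 0.04193ρ = −Δg_obs/Δh = 0.18263
ρ = (0.3086 − 0.18263) / 0.04193 = 3.00 g/cm³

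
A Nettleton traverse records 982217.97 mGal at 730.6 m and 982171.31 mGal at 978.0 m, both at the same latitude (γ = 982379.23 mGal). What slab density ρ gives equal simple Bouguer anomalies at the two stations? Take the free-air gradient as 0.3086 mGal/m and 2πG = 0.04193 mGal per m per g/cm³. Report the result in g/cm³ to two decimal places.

Δg_obs = 982171.31 − 982217.97 = -46.66 mGal over Δh = 978.0 − 730.6 = 247.4 m
Equal Bouguer anomalies ⇒ Δg_obs + (0.3086 − 0.04193ρ)·Δh = 0
0.3086 − 0.04193ρ = −Δg_obs/Δh = 0.18860
ρ = (0.3086 − 0.18860) / 0.04193 = 2.86 g/cm³

2.86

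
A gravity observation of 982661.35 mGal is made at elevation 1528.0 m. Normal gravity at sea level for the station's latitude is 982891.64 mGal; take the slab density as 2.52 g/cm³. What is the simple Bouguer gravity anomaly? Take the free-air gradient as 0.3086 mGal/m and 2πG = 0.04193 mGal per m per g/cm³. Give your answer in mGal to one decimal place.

Free-air correction = 0.3086 × 1528.0 = 471.54 mGal
Free-air anomaly = 982661.35 − 982891.64 + (471.54) = 241.25 mGal
Bouguer slab correction = 0.04193 × 2.52 × 1528.0 = 161.45 mGal
Simple Bouguer anomaly = 241.25 − (161.45) = 79.80 mGal

79.8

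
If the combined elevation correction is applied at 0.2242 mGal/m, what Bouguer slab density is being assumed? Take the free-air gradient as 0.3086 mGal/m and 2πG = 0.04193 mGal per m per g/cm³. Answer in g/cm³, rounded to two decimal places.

0.2242 = 0.3086 − 0.04193 × ρ
ρ = (0.3086 − 0.2242) / 0.04193 = 2.01 g/cm³

2.01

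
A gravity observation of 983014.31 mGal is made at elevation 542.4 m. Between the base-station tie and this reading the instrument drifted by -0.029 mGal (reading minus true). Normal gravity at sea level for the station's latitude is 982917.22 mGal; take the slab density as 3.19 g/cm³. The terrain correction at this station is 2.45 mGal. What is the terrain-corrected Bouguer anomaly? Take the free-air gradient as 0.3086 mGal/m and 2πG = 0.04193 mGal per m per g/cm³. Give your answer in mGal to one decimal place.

Drift-corrected reading = 983014.31 − (-0.029) = 983014.339 mGal
Free-air correction = 0.3086 × 542.4 = 167.38 mGal
Free-air anomaly = 983014.339 − 982917.22 + (167.38) = 264.499 mGal
Bouguer slab correction = 0.04193 × 3.19 × 542.4 = 72.55 mGal
Simple Bouguer anomaly = 264.499 − (72.55) = 191.949 mGal
Complete Bouguer anomaly = 191.949 + 2.45 = 194.399 mGal

194.4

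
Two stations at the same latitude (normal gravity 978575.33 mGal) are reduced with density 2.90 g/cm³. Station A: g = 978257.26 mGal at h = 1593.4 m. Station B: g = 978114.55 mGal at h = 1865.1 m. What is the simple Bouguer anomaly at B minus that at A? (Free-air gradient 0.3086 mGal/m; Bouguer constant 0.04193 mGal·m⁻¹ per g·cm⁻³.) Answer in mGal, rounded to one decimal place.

Δg_SB(A) = 978257.26 − 978575.33 + 0.3086×1593.4 − 0.04193×2.90×1593.4 = -20.10 mGal
Δg_SB(B) = 978114.55 − 978575.33 + 0.3086×1865.1 − 0.04193×2.90×1865.1 = -112.00 mGal
Difference = -112.00 − (-20.10) = -91.90 mGal

-91.9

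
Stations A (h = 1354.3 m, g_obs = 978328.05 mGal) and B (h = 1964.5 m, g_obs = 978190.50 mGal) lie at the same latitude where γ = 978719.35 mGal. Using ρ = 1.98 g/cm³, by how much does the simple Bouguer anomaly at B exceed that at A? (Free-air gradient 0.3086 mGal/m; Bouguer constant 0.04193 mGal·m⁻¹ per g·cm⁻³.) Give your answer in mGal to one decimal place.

Δg_SB(A) = 978328.05 − 978719.35 + 0.3086×1354.3 − 0.04193×1.98×1354.3 = -85.80 mGal
Δg_SB(B) = 978190.50 − 978719.35 + 0.3086×1964.5 − 0.04193×1.98×1964.5 = -85.70 mGal
Difference = -85.70 − (-85.80) = 0.10 mGal

0.1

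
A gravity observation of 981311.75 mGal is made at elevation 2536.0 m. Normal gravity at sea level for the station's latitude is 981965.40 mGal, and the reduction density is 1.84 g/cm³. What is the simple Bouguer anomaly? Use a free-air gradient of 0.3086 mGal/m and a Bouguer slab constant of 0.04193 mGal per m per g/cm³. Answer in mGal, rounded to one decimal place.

Free-air correction = 0.3086 × 2536.0 = 782.61 mGal
Free-air anomaly = 981311.75 − 981965.40 + (782.61) = 128.96 mGal
Bouguer slab correction = 0.04193 × 1.84 × 2536.0 = 195.66 mGal
Simple Bouguer anomaly = 128.96 − (195.66) = -66.70 mGal

-66.7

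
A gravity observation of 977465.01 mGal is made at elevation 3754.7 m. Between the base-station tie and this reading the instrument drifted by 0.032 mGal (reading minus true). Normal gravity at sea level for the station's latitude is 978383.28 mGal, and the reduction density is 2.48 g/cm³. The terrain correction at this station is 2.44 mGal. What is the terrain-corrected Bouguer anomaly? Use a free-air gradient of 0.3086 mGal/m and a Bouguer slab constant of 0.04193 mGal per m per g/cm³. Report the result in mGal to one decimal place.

Drift-corrected reading = 977465.01 − (0.032) = 977464.978 mGal
Free-air correction = 0.3086 × 3754.7 = 1158.70 mGal
Free-air anomaly = 977464.978 − 978383.28 + (1158.70) = 240.398 mGal
Bouguer slab correction = 0.04193 × 2.48 × 3754.7 = 390.44 mGal
Simple Bouguer anomaly = 240.398 − (390.44) = -150.042 mGal
Complete Bouguer anomaly = -150.042 + 2.44 = -147.602 mGal

-147.6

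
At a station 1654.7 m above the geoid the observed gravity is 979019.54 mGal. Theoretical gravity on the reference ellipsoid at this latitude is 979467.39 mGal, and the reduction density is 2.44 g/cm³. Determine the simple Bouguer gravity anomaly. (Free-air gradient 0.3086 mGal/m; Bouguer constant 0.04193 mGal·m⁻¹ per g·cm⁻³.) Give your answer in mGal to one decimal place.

-106.5

Free-air correction = 0.3086 × 1654.7 = 510.64 mGal
Free-air anomaly = 979019.54 − 979467.39 + (510.64) = 62.79 mGal
Bouguer slab correction = 0.04193 × 2.44 × 1654.7 = 169.29 mGal
Simple Bouguer anomaly = 62.79 − (169.29) = -106.50 mGal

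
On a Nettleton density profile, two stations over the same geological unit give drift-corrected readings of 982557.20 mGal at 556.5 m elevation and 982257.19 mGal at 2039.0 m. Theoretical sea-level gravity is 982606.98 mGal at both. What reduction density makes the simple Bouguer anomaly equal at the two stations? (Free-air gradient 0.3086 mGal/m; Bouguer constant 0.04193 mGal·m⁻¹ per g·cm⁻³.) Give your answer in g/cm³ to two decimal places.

Δg_obs = 982257.19 − 982557.20 = -300.01 mGal over Δh = 2039.0 − 556.5 = 1482.5 m
Equal Bouguer anomalies ⇒ Δg_obs + (0.3086 − 0.04193ρ)·Δh = 0
0.3086 − 0.04193ρ = −Δg_obs/Δh = 0.20237
ρ = (0.3086 − 0.20237) / 0.04193 = 2.53 g/cm³

2.53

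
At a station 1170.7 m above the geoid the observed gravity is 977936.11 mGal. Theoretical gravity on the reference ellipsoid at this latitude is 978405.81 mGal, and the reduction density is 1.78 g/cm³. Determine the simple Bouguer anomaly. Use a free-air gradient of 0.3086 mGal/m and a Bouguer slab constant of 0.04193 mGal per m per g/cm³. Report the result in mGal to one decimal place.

-195.8

Free-air correction = 0.3086 × 1170.7 = 361.28 mGal
Free-air anomaly = 977936.11 − 978405.81 + (361.28) = -108.42 mGal
Bouguer slab correction = 0.04193 × 1.78 × 1170.7 = 87.38 mGal
Simple Bouguer anomaly = -108.42 − (87.38) = -195.80 mGal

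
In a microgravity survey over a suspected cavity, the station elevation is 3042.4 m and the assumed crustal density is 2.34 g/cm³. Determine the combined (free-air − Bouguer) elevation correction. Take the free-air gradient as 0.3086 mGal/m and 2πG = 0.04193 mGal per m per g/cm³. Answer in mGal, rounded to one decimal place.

Combined gradient = 0.3086 − 0.04193 × 2.34 = 0.2104838 mGal/m
Combined elevation correction = 0.2104838 × 3042.4 = 640.4 mGal

640.4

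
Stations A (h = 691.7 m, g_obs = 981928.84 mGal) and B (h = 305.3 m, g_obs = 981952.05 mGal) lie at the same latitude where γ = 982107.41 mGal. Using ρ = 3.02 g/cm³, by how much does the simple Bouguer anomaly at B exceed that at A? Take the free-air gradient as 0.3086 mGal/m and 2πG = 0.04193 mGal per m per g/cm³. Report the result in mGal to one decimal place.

Δg_SB(A) = 981928.84 − 982107.41 + 0.3086×691.7 − 0.04193×3.02×691.7 = -52.70 mGal
Δg_SB(B) = 981952.05 − 982107.41 + 0.3086×305.3 − 0.04193×3.02×305.3 = -99.80 mGal
Difference = -99.80 − (-52.70) = -47.10 mGal

-47.1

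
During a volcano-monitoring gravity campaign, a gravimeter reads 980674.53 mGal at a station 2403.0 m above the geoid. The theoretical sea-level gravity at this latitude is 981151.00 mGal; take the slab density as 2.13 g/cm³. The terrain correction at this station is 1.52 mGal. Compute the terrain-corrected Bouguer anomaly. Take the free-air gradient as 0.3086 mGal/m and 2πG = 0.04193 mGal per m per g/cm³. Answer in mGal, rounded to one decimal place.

Free-air correction = 0.3086 × 2403.0 = 741.57 mGal
Free-air anomaly = 980674.53 − 981151.00 + (741.57) = 265.10 mGal
Bouguer slab correction = 0.04193 × 2.13 × 2403.0 = 214.61 mGal
Simple Bouguer anomaly = 265.10 − (214.61) = 50.49 mGal
Complete Bouguer anomaly = 50.49 + 1.52 = 52.01 mGal

52.0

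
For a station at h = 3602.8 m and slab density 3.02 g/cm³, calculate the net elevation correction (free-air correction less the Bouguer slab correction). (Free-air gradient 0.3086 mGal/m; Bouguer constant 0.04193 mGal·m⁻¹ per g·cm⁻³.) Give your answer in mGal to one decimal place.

Combined gradient = 0.3086 − 0.04193 × 3.02 = 0.1819714 mGal/m
Combined elevation correction = 0.1819714 × 3602.8 = 655.6 mGal

655.6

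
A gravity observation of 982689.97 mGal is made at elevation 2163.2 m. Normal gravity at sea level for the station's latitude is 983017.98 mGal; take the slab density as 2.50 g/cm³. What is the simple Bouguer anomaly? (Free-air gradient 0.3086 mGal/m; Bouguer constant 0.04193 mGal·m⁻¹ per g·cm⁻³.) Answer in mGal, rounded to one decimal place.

Free-air correction = 0.3086 × 2163.2 = 667.56 mGal
Free-air anomaly = 982689.97 − 983017.98 + (667.56) = 339.55 mGal
Bouguer slab correction = 0.04193 × 2.50 × 2163.2 = 226.76 mGal
Simple Bouguer anomaly = 339.55 − (226.76) = 112.79 mGal

112.8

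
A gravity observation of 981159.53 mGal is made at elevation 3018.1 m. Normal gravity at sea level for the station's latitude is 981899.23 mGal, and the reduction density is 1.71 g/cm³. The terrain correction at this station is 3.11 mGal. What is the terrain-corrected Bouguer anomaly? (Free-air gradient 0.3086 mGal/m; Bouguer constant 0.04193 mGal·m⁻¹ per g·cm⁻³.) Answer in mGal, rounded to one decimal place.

-21.6

Free-air correction = 0.3086 × 3018.1 = 931.39 mGal
Free-air anomaly = 981159.53 − 981899.23 + (931.39) = 191.69 mGal
Bouguer slab correction = 0.04193 × 1.71 × 3018.1 = 216.40 mGal
Simple Bouguer anomaly = 191.69 − (216.40) = -24.71 mGal
Complete Bouguer anomaly = -24.71 + 3.11 = -21.60 mGal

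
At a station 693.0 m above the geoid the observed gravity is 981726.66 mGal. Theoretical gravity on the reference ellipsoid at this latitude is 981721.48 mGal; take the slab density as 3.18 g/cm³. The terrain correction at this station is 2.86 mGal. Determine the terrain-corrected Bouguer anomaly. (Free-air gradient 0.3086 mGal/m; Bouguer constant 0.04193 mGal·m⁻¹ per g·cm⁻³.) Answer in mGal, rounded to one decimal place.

129.5

Free-air correction = 0.3086 × 693.0 = 213.86 mGal
Free-air anomaly = 981726.66 − 981721.48 + (213.86) = 219.04 mGal
Bouguer slab correction = 0.04193 × 3.18 × 693.0 = 92.40 mGal
Simple Bouguer anomaly = 219.04 − (92.40) = 126.64 mGal
Complete Bouguer anomaly = 126.64 + 2.86 = 129.50 mGal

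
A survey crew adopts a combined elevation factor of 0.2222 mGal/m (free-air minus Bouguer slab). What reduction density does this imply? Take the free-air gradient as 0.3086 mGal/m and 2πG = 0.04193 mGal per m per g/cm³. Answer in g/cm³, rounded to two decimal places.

2.06

0.2222 = 0.3086 − 0.04193 × ρ
ρ = (0.3086 − 0.2222) / 0.04193 = 2.06 g/cm³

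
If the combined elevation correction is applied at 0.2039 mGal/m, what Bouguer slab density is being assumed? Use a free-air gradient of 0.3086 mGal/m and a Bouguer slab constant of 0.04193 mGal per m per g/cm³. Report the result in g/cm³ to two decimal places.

0.2039 = 0.3086 − 0.04193 × ρ
ρ = (0.3086 − 0.2039) / 0.04193 = 2.50 g/cm³

2.50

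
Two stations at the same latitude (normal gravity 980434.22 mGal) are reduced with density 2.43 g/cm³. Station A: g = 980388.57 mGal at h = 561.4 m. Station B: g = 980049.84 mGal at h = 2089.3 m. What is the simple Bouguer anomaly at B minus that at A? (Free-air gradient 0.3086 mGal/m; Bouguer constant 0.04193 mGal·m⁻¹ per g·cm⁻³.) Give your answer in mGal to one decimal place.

Δg_SB(A) = 980388.57 − 980434.22 + 0.3086×561.4 − 0.04193×2.43×561.4 = 70.40 mGal
Δg_SB(B) = 980049.84 − 980434.22 + 0.3086×2089.3 − 0.04193×2.43×2089.3 = 47.50 mGal
Difference = 47.50 − (70.40) = -22.90 mGal

-22.9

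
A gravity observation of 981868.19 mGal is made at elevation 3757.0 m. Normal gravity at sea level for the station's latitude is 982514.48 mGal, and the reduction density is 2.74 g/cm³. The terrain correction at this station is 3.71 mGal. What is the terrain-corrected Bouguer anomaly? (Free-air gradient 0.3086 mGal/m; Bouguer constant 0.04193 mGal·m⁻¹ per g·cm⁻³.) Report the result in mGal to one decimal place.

85.2

Free-air correction = 0.3086 × 3757.0 = 1159.41 mGal
Free-air anomaly = 981868.19 − 982514.48 + (1159.41) = 513.12 mGal
Bouguer slab correction = 0.04193 × 2.74 × 3757.0 = 431.63 mGal
Simple Bouguer anomaly = 513.12 − (431.63) = 81.49 mGal
Complete Bouguer anomaly = 81.49 + 3.71 = 85.20 mGal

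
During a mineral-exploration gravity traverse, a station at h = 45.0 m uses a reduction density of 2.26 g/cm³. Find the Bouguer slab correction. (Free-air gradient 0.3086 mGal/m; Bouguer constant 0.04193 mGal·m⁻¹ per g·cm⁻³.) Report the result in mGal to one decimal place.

Bouguer slab correction = 0.04193 × 2.26 × 45.0 = 4.3 mGal

4.3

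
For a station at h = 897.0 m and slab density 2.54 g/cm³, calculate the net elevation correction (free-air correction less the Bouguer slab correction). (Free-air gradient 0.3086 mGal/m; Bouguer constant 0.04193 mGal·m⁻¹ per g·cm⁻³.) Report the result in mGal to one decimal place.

181.3

Combined gradient = 0.3086 − 0.04193 × 2.54 = 0.2020978 mGal/m
Combined elevation correction = 0.2020978 × 897.0 = 181.3 mGal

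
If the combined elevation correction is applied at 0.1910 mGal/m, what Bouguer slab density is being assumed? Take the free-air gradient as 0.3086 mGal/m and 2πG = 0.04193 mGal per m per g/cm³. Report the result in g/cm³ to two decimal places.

2.80

0.1910 = 0.3086 − 0.04193 × ρ
ρ = (0.3086 − 0.1910) / 0.04193 = 2.80 g/cm³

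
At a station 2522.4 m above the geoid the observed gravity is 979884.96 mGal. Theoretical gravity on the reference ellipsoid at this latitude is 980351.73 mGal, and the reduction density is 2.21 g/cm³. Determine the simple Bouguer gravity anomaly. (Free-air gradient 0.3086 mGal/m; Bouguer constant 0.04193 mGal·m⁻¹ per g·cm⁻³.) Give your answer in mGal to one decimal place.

77.9

Free-air correction = 0.3086 × 2522.4 = 778.41 mGal
Free-air anomaly = 979884.96 − 980351.73 + (778.41) = 311.64 mGal
Bouguer slab correction = 0.04193 × 2.21 × 2522.4 = 233.74 mGal
Simple Bouguer anomaly = 311.64 − (233.74) = 77.90 mGal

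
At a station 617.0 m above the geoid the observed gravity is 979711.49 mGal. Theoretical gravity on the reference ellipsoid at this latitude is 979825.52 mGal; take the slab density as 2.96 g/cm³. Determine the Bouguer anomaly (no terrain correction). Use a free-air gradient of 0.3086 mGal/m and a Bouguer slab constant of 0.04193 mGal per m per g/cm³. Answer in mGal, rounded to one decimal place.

Free-air correction = 0.3086 × 617.0 = 190.41 mGal
Free-air anomaly = 979711.49 − 979825.52 + (190.41) = 76.38 mGal
Bouguer slab correction = 0.04193 × 2.96 × 617.0 = 76.58 mGal
Simple Bouguer anomaly = 76.38 − (76.58) = -0.20 mGal

-0.2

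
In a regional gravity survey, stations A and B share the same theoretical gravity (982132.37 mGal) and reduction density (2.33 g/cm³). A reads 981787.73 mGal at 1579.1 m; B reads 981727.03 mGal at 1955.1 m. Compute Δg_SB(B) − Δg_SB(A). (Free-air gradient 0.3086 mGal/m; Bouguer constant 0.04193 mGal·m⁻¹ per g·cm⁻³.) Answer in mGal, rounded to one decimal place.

18.6

Δg_SB(A) = 981787.73 − 982132.37 + 0.3086×1579.1 − 0.04193×2.33×1579.1 = -11.60 mGal
Δg_SB(B) = 981727.03 − 982132.37 + 0.3086×1955.1 − 0.04193×2.33×1955.1 = 7.00 mGal
Difference = 7.00 − (-11.60) = 18.60 mGal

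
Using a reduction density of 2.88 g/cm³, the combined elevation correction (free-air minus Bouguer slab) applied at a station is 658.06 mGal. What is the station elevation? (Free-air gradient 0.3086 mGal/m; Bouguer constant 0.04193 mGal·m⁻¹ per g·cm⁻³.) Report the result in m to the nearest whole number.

Combined gradient = 0.3086 − 0.04193 × 2.88 = 0.1878416 mGal/m
h = 658.06 / 0.1878416 = 3503.27 m

3503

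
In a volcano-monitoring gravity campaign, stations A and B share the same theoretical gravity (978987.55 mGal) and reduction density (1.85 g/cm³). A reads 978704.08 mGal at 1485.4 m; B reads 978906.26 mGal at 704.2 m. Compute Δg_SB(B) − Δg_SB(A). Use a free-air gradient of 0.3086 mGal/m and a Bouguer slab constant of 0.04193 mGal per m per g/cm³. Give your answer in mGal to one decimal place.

Δg_SB(A) = 978704.08 − 978987.55 + 0.3086×1485.4 − 0.04193×1.85×1485.4 = 59.70 mGal
Δg_SB(B) = 978906.26 − 978987.55 + 0.3086×704.2 − 0.04193×1.85×704.2 = 81.40 mGal
Difference = 81.40 − (59.70) = 21.70 mGal

21.7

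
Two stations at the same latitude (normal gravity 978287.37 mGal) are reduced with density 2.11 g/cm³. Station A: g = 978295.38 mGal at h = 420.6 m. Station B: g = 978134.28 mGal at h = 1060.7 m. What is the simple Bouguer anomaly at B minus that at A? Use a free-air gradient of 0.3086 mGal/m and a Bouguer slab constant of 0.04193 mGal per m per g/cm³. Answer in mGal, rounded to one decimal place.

Δg_SB(A) = 978295.38 − 978287.37 + 0.3086×420.6 − 0.04193×2.11×420.6 = 100.60 mGal
Δg_SB(B) = 978134.28 − 978287.37 + 0.3086×1060.7 − 0.04193×2.11×1060.7 = 80.40 mGal
Difference = 80.40 − (100.60) = -20.20 mGal

-20.2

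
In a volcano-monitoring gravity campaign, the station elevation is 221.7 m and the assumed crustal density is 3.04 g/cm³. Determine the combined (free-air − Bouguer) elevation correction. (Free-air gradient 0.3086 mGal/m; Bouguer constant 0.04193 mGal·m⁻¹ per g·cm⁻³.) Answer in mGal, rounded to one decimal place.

Combined gradient = 0.3086 − 0.04193 × 3.04 = 0.1811328 mGal/m
Combined elevation correction = 0.1811328 × 221.7 = 40.2 mGal

40.2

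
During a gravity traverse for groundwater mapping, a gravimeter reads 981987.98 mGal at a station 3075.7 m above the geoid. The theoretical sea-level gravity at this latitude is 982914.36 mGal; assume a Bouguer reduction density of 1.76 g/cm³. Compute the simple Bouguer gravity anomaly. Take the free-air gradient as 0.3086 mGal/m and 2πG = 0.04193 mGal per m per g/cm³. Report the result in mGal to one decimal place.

Free-air correction = 0.3086 × 3075.7 = 949.16 mGal
Free-air anomaly = 981987.98 − 982914.36 + (949.16) = 22.78 mGal
Bouguer slab correction = 0.04193 × 1.76 × 3075.7 = 226.98 mGal
Simple Bouguer anomaly = 22.78 − (226.98) = -204.20 mGal

-204.2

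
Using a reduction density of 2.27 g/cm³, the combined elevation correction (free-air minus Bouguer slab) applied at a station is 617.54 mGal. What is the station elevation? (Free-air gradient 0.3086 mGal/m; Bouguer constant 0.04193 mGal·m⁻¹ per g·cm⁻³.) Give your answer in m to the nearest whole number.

Combined gradient = 0.3086 − 0.04193 × 2.27 = 0.2134189 mGal/m
h = 617.54 / 0.2134189 = 2893.56 m

2894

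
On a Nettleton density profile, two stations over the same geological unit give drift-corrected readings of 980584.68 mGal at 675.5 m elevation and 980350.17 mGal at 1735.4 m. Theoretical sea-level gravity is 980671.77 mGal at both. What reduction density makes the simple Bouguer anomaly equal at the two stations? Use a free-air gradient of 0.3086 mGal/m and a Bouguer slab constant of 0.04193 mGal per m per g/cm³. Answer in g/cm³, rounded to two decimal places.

Δg_obs = 980350.17 − 980584.68 = -234.51 mGal over Δh = 1735.4 − 675.5 = 1059.9 m
Equal Bouguer anomalies ⇒ Δg_obs + (0.3086 − 0.04193ρ)·Δh = 0
0.3086 − 0.04193ρ = −Δg_obs/Δh = 0.22126
ρ = (0.3086 − 0.22126) / 0.04193 = 2.08 g/cm³

2.08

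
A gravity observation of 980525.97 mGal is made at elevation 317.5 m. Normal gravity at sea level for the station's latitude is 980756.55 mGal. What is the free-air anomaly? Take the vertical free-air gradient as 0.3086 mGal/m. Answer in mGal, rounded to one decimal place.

-132.6

Free-air correction = 0.3086 × 317.5 = 97.98 mGal
Free-air anomaly = 980525.97 − 980756.55 + (97.98) = -132.60 mGal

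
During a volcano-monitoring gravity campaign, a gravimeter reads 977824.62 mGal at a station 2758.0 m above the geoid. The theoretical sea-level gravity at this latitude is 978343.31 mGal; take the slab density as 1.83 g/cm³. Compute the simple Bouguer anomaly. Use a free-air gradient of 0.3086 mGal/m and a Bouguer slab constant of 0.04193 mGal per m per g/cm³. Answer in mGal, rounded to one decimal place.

120.8

Free-air correction = 0.3086 × 2758.0 = 851.12 mGal
Free-air anomaly = 977824.62 − 978343.31 + (851.12) = 332.43 mGal
Bouguer slab correction = 0.04193 × 1.83 × 2758.0 = 211.63 mGal
Simple Bouguer anomaly = 332.43 − (211.63) = 120.80 mGal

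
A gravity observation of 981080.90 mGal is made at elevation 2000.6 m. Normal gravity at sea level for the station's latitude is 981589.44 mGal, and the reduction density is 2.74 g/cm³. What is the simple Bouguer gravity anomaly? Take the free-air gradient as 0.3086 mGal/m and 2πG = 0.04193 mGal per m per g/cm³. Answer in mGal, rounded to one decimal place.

-121.0

Free-air correction = 0.3086 × 2000.6 = 617.39 mGal
Free-air anomaly = 981080.90 − 981589.44 + (617.39) = 108.85 mGal
Bouguer slab correction = 0.04193 × 2.74 × 2000.6 = 229.85 mGal
Simple Bouguer anomaly = 108.85 − (229.85) = -121.00 mGal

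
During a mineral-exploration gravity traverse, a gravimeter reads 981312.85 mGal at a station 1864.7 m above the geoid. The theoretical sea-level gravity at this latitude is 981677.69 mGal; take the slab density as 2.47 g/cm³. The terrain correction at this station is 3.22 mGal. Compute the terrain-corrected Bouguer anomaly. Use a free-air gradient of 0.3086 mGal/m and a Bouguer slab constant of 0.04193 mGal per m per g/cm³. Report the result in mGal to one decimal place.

Free-air correction = 0.3086 × 1864.7 = 575.45 mGal
Free-air anomaly = 981312.85 − 981677.69 + (575.45) = 210.61 mGal
Bouguer slab correction = 0.04193 × 2.47 × 1864.7 = 193.12 mGal
Simple Bouguer anomaly = 210.61 − (193.12) = 17.49 mGal
Complete Bouguer anomaly = 17.49 + 3.22 = 20.71 mGal

20.7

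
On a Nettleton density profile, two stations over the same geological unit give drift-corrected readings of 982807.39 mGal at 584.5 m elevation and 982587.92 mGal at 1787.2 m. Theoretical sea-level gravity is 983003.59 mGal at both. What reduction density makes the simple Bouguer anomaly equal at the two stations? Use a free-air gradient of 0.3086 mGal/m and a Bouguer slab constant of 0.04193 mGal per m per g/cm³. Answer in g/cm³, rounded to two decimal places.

3.01

Δg_obs = 982587.92 − 982807.39 = -219.47 mGal over Δh = 1787.2 − 584.5 = 1202.7 m
Equal Bouguer anomalies ⇒ Δg_obs + (0.3086 − 0.04193ρ)·Δh = 0
0.3086 − 0.04193ρ = −Δg_obs/Δh = 0.18248
ρ = (0.3086 − 0.18248) / 0.04193 = 3.01 g/cm³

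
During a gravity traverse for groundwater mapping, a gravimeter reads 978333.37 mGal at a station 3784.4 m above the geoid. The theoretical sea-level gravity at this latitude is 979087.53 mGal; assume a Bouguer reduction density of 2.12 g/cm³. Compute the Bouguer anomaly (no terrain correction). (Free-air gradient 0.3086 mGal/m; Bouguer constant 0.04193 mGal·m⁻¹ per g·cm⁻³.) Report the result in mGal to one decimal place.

Free-air correction = 0.3086 × 3784.4 = 1167.87 mGal
Free-air anomaly = 978333.37 − 979087.53 + (1167.87) = 413.71 mGal
Bouguer slab correction = 0.04193 × 2.12 × 3784.4 = 336.40 mGal
Simple Bouguer anomaly = 413.71 − (336.40) = 77.31 mGal

77.3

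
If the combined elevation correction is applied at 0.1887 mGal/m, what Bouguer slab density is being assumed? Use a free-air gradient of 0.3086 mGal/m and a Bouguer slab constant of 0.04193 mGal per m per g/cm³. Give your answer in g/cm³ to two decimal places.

2.86

0.1887 = 0.3086 − 0.04193 × ρ
ρ = (0.3086 − 0.1887) / 0.04193 = 2.86 g/cm³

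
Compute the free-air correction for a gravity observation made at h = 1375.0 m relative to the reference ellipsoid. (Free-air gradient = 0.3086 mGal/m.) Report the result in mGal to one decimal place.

Free-air correction = 0.3086 × 1375.0 = 424.3 mGal

424.3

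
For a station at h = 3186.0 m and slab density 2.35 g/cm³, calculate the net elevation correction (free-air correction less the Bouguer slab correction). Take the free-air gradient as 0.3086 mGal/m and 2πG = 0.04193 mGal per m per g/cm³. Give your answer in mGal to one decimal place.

Combined gradient = 0.3086 − 0.04193 × 2.35 = 0.2100645 mGal/m
Combined elevation correction = 0.2100645 × 3186.0 = 669.3 mGal

669.3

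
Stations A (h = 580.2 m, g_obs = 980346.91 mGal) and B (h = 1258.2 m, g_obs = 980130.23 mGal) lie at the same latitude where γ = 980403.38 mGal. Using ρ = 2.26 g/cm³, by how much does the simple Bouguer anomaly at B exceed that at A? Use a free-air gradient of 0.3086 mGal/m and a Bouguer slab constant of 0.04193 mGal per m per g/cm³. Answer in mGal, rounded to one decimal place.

Δg_SB(A) = 980346.91 − 980403.38 + 0.3086×580.2 − 0.04193×2.26×580.2 = 67.60 mGal
Δg_SB(B) = 980130.23 − 980403.38 + 0.3086×1258.2 − 0.04193×2.26×1258.2 = -4.10 mGal
Difference = -4.10 − (67.60) = -71.70 mGal

-71.7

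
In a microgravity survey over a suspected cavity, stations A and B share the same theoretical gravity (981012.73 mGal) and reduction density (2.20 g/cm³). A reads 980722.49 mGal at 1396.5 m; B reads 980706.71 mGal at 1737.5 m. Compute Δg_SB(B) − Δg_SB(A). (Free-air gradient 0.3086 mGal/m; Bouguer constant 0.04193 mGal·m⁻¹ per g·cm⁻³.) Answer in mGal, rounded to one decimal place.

58.0

Δg_SB(A) = 980722.49 − 981012.73 + 0.3086×1396.5 − 0.04193×2.20×1396.5 = 11.90 mGal
Δg_SB(B) = 980706.71 − 981012.73 + 0.3086×1737.5 − 0.04193×2.20×1737.5 = 69.90 mGal
Difference = 69.90 − (11.90) = 58.00 mGal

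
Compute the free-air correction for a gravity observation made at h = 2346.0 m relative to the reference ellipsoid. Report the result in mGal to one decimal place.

Free-air correction = 0.3086 × 2346.0 = 724.0 mGal

724.0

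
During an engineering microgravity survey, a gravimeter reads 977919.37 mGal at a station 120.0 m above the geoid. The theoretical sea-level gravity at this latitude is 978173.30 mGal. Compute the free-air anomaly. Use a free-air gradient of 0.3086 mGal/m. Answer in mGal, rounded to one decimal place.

-216.9

Free-air correction = 0.3086 × 120.0 = 37.03 mGal
Free-air anomaly = 977919.37 − 978173.30 + (37.03) = -216.90 mGal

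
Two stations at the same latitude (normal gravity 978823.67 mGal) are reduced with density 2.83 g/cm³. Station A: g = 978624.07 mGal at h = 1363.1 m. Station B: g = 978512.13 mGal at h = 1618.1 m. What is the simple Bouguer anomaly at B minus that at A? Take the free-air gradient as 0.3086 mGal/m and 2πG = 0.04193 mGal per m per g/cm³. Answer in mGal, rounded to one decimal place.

Δg_SB(A) = 978624.07 − 978823.67 + 0.3086×1363.1 − 0.04193×2.83×1363.1 = 59.30 mGal
Δg_SB(B) = 978512.13 − 978823.67 + 0.3086×1618.1 − 0.04193×2.83×1618.1 = -4.20 mGal
Difference = -4.20 − (59.30) = -63.50 mGal

-63.5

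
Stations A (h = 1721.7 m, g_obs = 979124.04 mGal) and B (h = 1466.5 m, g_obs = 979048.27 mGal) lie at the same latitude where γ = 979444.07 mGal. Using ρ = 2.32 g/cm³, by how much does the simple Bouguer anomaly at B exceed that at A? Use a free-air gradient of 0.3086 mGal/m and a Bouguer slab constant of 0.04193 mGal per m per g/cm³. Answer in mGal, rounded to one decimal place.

Δg_SB(A) = 979124.04 − 979444.07 + 0.3086×1721.7 − 0.04193×2.32×1721.7 = 43.80 mGal
Δg_SB(B) = 979048.27 − 979444.07 + 0.3086×1466.5 − 0.04193×2.32×1466.5 = -85.90 mGal
Difference = -85.90 − (43.80) = -129.70 mGal

-129.7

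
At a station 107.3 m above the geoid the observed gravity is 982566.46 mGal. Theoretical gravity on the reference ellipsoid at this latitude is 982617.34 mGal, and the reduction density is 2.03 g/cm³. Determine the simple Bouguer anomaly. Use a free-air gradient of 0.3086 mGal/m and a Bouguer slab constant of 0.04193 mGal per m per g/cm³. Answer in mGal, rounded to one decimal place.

Free-air correction = 0.3086 × 107.3 = 33.11 mGal
Free-air anomaly = 982566.46 − 982617.34 + (33.11) = -17.77 mGal
Bouguer slab correction = 0.04193 × 2.03 × 107.3 = 9.13 mGal
Simple Bouguer anomaly = -17.77 − (9.13) = -26.90 mGal

-26.9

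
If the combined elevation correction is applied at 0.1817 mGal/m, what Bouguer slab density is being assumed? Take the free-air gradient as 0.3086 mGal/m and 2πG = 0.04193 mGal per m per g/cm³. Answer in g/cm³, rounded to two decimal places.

3.03

0.1817 = 0.3086 − 0.04193 × ρ
ρ = (0.3086 − 0.1817) / 0.04193 = 3.03 g/cm³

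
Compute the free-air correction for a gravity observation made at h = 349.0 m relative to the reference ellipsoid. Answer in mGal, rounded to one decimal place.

107.7

Free-air correction = 0.3086 × 349.0 = 107.7 mGal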